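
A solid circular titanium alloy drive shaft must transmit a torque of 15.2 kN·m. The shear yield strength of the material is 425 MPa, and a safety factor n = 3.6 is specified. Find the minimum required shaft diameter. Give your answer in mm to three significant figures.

Allowable shear stress τ_allow = 425/3.6 = 118.1 MPa.
For a solid shaft τ = 16T/(πd³), so d³ = 16T/(π τ_allow) = 16×1.5200×10^7/(π×118.1) = 655700 mm³.
d = (655700)^(1/3) = 86.88 mm.

d = 86.9 mm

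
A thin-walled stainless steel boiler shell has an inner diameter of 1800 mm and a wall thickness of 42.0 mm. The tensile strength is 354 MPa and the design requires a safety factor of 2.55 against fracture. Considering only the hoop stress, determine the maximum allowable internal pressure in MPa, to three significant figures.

σ_allow = 354/2.55 = 138.8 MPa.
σ_h = pD/(2t) → p_allow = 2σ_allow t/D = 2×138.8×42.0/1800 = 6.478 MPa.

p_allow = 6.48 MPa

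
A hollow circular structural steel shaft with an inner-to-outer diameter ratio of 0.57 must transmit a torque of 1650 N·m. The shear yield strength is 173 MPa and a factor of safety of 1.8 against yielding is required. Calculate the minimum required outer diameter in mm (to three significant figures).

d_o = 46.1 mm

τ_allow = 173/1.8 = 96.11 MPa.
For a hollow shaft τ = 16T/[πd_o³(1−k⁴)] with k = 0.57, so 1−k⁴ = 0.8944.
d_o³ = 16T/[π τ_allow (1−k⁴)] = 16×1650000/(π×96.11×0.8944) = 97750 mm³.
d_o = 46.07 mm.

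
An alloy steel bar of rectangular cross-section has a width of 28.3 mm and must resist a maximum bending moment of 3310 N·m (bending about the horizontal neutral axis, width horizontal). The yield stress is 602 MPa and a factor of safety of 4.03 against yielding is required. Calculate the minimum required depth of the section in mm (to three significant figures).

σ_allow = 602/4.03 = 149.4 MPa.
For a rectangular section σ = 6M/(bh²), so h² = 6M/(b σ_allow) = 6×3310000/(28.3×149.4) = 4698 mm².
h = 68.54 mm.

h = 68.5 mm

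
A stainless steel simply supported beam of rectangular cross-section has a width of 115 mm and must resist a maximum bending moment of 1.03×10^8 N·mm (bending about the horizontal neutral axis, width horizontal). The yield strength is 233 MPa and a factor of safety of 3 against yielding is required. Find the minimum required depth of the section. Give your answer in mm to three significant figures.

σ_allow = 233/3 = 77.67 MPa.
For a rectangular section σ = 6M/(bh²), so h² = 6M/(b σ_allow) = 6×1.0300×10^8/(115×77.67) = 69190 mm².
h = 263.0 mm.

h = 263 mm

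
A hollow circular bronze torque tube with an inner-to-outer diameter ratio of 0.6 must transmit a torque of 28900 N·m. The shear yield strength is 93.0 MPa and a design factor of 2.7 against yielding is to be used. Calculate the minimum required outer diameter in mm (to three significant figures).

d_o = 170 mm

τ_allow = 93.0/2.7 = 34.44 MPa.
For a hollow shaft τ = 16T/[πd_o³(1−k⁴)] with k = 0.6, so 1−k⁴ = 0.8704.
d_o³ = 16T/[π τ_allow (1−k⁴)] = 16×2.8900×10^7/(π×34.44×0.8704) = 4.909×10^6 mm³.
d_o = 170.0 mm.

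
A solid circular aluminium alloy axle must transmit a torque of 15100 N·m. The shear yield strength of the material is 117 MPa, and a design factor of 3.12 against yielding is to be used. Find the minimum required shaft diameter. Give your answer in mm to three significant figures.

d = 127 mm

Allowable shear stress τ_allow = 117/3.12 = 37.50 MPa.
For a solid shaft τ = 16T/(πd³), so d³ = 16T/(π τ_allow) = 16×1.5100×10^7/(π×37.50) = 2.051×10^6 mm³.
d = (2.051×10^6)^(1/3) = 127.0 mm.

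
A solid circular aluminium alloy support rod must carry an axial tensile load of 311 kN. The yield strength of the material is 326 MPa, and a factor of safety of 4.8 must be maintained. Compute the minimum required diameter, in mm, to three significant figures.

Allowable stress σ_allow = 326/4.8 = 67.92 MPa.
Required area A = F/σ_allow = 311000/67.92 = 4579 mm².
A = πd²/4 → d = √(4A/π) = 76.36 mm.

d = 76.4 mm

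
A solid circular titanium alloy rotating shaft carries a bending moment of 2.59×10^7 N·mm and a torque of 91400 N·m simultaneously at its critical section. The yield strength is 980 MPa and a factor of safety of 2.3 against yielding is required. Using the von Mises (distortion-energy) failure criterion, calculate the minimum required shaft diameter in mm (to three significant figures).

σ_allow = σ_y/n = 980/2.3 = 426.1 MPa.
For a solid shaft σ_b = 32M/(πd³) and τ = 16T/(πd³), so the von Mises stress is σ' = (16/πd³)·√(4M²+3T²).
√(4M²+3T²) = √(4×(2.590×10^7)² + 3×(9.140×10^7)²) = 1.666×10^8 N·mm.
d³ = 16×1.666×10^8/(π×426.1) = 1.991×10^6 mm³.
d = 125.8 mm.

d = 126 mm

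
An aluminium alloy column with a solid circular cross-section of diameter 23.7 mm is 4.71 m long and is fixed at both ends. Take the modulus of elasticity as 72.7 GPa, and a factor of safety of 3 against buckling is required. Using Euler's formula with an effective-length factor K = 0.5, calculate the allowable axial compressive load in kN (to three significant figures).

P_allow = 0.668 kN

I = πd⁴/64 = π×23.7⁴/64 = 15490 mm⁴.
Effective length L_e = KL = 0.5×4.71 m = 2355 mm.
Euler critical load P_cr = π²EI/L_e² = π²×72700×15490/2355² = 2004 N.
P_allow = P_cr/n = 2004/3 = 667.9 N.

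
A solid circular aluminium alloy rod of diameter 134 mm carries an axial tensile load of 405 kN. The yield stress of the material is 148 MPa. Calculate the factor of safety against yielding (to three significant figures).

n = 5.15

A = πd²/4 = 14100 mm².
σ = F/A = 405000/14100 = 28.72 MPa.
n = 148/28.72 = 5.154.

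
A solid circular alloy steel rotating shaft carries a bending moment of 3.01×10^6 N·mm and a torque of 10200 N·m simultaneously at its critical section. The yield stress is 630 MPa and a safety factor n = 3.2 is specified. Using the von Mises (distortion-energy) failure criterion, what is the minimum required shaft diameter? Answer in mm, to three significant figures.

σ_allow = σ_y/n = 630/3.2 = 196.9 MPa.
For a solid shaft σ_b = 32M/(πd³) and τ = 16T/(πd³), so the von Mises stress is σ' = (16/πd³)·√(4M²+3T²).
√(4M²+3T²) = √(4×(3.010×10^6)² + 3×(1.020×10^7)²) = 1.866×10^7 N·mm.
d³ = 16×1.866×10^7/(π×196.9) = 482800 mm³.
d = 78.45 mm.

d = 78.5 mm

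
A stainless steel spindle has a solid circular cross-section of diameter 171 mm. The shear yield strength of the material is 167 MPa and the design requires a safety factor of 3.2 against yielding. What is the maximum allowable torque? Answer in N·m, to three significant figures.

τ_allow = 167/3.2 = 52.19 MPa.
For a solid shaft T_allow = τ_allow·πd³/16; πd³/16 = π×171³/16 = 981800 mm³.
T_allow = 52.19×981800 = 5.124×10^7 N·mm = 51240 N·m.

T_allow = 51200 N·m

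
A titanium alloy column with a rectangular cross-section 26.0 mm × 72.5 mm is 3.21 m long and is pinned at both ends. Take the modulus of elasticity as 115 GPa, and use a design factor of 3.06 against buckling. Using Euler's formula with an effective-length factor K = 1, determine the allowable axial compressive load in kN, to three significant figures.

P_allow = 3.82 kN

Buckling occurs about the weak axis: I_min = h·b³/12 = 72.5×26.0³/12 = 106200 mm⁴ (b = 26.0 mm is the smaller dimension).
Effective length L_e = KL = 1×3.21 m = 3210 mm.
Euler critical load P_cr = π²EI/L_e² = π²×115000×106200/3210² = 11700 N.
P_allow = P_cr/n = 11700/3.06 = 3822 N.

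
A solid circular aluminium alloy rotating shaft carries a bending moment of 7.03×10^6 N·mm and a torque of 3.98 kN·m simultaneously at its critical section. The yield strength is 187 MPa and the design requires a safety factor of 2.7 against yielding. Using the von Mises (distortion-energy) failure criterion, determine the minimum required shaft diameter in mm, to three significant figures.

σ_allow = σ_y/n = 187/2.7 = 69.26 MPa.
For a solid shaft σ_b = 32M/(πd³) and τ = 16T/(πd³), so the von Mises stress is σ' = (16/πd³)·√(4M²+3T²).
√(4M²+3T²) = √(4×(7.030×10^6)² + 3×(3.980×10^6)²) = 1.566×10^7 N·mm.
d³ = 16×1.566×10^7/(π×69.26) = 1.151×10^6 mm³.
d = 104.8 mm.

d = 105 mm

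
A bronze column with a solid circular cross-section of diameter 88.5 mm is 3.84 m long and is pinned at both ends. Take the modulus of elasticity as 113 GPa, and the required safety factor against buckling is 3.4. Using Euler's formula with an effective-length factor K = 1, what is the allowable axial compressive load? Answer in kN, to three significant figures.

P_allow = 67.0 kN

I = πd⁴/64 = π×88.5⁴/64 = 3.011×10^6 mm⁴.
Effective length L_e = KL = 1×3.84 m = 3840 mm.
Euler critical load P_cr = π²EI/L_e² = π²×113000×3.011×10^6/3840² = 227800 N.
P_allow = P_cr/n = 227800/3.4 = 66990 N.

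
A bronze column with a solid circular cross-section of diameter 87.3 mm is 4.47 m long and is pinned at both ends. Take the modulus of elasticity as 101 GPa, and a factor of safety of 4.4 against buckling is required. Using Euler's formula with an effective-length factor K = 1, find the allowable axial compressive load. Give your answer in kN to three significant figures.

P_allow = 32.3 kN

I = πd⁴/64 = π×87.3⁴/64 = 2.851×10^6 mm⁴.
Effective length L_e = KL = 1×4.47 m = 4470 mm.
Euler critical load P_cr = π²EI/L_e² = π²×101000×2.851×10^6/4470² = 142200 N.
P_allow = P_cr/n = 142200/4.4 = 32330 N.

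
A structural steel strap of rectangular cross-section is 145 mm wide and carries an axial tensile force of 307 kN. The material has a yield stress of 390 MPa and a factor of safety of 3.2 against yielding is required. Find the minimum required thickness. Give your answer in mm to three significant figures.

t = 17.4 mm

σ_allow = 390/3.2 = 121.9 MPa.
Required area A = F/σ_allow = 307000/121.9 = 2519 mm².
t = A/w = 2519/145 = 17.37 mm.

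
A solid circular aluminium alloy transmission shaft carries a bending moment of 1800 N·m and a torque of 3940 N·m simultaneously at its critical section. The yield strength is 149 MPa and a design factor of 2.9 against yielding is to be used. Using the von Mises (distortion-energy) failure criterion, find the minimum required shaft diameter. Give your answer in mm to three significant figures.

σ_allow = σ_y/n = 149/2.9 = 51.38 MPa.
For a solid shaft σ_b = 32M/(πd³) and τ = 16T/(πd³), so the von Mises stress is σ' = (16/πd³)·√(4M²+3T²).
√(4M²+3T²) = √(4×(1.800×10^6)² + 3×(3.940×10^6)²) = 7.716×10^6 N·mm.
d³ = 16×7.716×10^6/(π×51.38) = 764800 mm³.
d = 91.45 mm.

d = 91.5 mm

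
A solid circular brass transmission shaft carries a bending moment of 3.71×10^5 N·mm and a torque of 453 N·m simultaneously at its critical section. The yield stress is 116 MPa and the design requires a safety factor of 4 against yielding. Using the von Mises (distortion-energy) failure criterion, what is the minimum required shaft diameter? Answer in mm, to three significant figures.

d = 57.5 mm

σ_allow = σ_y/n = 116/4 = 29.00 MPa.
For a solid shaft σ_b = 32M/(πd³) and τ = 16T/(πd³), so the von Mises stress is σ' = (16/πd³)·√(4M²+3T²).
√(4M²+3T²) = √(4×(371000)² + 3×(453000)²) = 1.080×10^6 N·mm.
d³ = 16×1.080×10^6/(π×29.00) = 189700 mm³.
d = 57.45 mm.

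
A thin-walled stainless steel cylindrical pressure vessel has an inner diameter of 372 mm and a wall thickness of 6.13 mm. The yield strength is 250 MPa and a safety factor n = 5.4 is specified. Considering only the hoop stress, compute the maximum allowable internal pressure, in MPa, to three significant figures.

p_allow = 1.53 MPa

σ_allow = 250/5.4 = 46.30 MPa.
σ_h = pD/(2t) → p_allow = 2σ_allow t/D = 2×46.30×6.13/372 = 1.526 MPa.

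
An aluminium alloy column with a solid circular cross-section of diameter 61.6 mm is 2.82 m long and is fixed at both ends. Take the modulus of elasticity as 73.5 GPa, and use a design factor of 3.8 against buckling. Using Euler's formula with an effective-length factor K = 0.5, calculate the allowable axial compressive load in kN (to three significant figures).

I = πd⁴/64 = π×61.6⁴/64 = 706800 mm⁴.
Effective length L_e = KL = 0.5×2.82 m = 1410 mm.
Euler critical load P_cr = π²EI/L_e² = π²×73500×706800/1410² = 257900 N.
P_allow = P_cr/n = 257900/3.8 = 67870 N.

P_allow = 67.9 kN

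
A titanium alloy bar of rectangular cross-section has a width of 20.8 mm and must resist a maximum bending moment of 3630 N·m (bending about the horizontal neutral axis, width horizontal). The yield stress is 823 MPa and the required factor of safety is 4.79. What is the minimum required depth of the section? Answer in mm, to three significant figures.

σ_allow = 823/4.79 = 171.8 MPa.
For a rectangular section σ = 6M/(bh²), so h² = 6M/(b σ_allow) = 6×3630000/(20.8×171.8) = 6094 mm².
h = 78.07 mm.

h = 78.1 mm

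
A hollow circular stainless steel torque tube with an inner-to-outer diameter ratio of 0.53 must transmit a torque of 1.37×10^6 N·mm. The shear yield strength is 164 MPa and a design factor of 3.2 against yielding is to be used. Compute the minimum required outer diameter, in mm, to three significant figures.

d_o = 52.9 mm

τ_allow = 164/3.2 = 51.25 MPa.
For a hollow shaft τ = 16T/[πd_o³(1−k⁴)] with k = 0.53, so 1−k⁴ = 0.9211.
d_o³ = 16T/[π τ_allow (1−k⁴)] = 16×1370000/(π×51.25×0.9211) = 147800 mm³.
d_o = 52.87 mm.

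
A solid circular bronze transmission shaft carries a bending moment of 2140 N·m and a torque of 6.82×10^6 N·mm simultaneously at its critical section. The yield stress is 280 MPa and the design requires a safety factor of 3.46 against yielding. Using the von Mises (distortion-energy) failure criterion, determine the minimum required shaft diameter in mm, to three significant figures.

σ_allow = σ_y/n = 280/3.46 = 80.92 MPa.
For a solid shaft σ_b = 32M/(πd³) and τ = 16T/(πd³), so the von Mises stress is σ' = (16/πd³)·√(4M²+3T²).
√(4M²+3T²) = √(4×(2.140×10^6)² + 3×(6.820×10^6)²) = 1.256×10^7 N·mm.
d³ = 16×1.256×10^7/(π×80.92) = 790700 mm³.
d = 92.47 mm.

d = 92.5 mm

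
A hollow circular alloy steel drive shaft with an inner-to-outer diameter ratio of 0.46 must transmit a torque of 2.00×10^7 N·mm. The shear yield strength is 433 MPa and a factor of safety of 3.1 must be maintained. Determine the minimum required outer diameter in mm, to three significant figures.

τ_allow = 433/3.1 = 139.7 MPa.
For a hollow shaft τ = 16T/[πd_o³(1−k⁴)] with k = 0.46, so 1−k⁴ = 0.9552.
d_o³ = 16T/[π τ_allow (1−k⁴)] = 16×2.0000×10^7/(π×139.7×0.9552) = 763400 mm³.
d_o = 91.40 mm.

d_o = 91.4 mm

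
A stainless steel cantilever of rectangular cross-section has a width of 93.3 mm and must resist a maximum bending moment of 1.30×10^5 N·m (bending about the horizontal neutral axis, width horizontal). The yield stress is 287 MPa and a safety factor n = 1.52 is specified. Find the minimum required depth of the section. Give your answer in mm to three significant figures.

σ_allow = 287/1.52 = 188.8 MPa.
For a rectangular section σ = 6M/(bh²), so h² = 6M/(b σ_allow) = 6×1.3000×10^8/(93.3×188.8) = 44280 mm².
h = 210.4 mm.

h = 210 mm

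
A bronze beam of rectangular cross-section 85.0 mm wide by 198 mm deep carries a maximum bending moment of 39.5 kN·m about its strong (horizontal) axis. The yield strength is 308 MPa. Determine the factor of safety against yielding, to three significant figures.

Section modulus S = bh²/6 = 85.0×198²/6 = 555400 mm³.
σ = M/S = 3.9500×10^7/555400 = 71.12 MPa.
n = 308/71.12 = 4.331.

n = 4.33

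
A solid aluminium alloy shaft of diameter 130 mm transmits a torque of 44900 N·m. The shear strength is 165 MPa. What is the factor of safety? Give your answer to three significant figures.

n = 1.59

τ = 16T/(πd³) = 16×4.4900×10^7/(π×130³) = 104.1 MPa.
n = τ_limit/τ = 165/104.1 = 1.585.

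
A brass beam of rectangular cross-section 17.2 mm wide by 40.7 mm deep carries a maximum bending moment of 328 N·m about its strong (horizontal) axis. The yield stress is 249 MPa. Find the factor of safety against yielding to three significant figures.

Section modulus S = bh²/6 = 17.2×40.7²/6 = 4749 mm³.
σ = M/S = 328000/4749 = 69.07 MPa.
n = 249/69.07 = 3.605.

n = 3.60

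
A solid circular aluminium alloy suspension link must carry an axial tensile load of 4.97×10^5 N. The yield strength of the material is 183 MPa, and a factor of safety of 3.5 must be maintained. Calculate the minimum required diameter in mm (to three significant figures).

Allowable stress σ_allow = 183/3.5 = 52.29 MPa.
Required area A = F/σ_allow = 497000/52.29 = 9505 mm².
A = πd²/4 → d = √(4A/π) = 110.0 mm.

d = 110 mm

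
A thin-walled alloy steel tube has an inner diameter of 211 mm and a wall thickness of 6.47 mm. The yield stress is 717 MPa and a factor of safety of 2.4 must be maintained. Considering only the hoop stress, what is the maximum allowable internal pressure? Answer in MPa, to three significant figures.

σ_allow = 717/2.4 = 298.8 MPa.
σ_h = pD/(2t) → p_allow = 2σ_allow t/D = 2×298.8×6.47/211 = 18.32 MPa.

p_allow = 18.3 MPa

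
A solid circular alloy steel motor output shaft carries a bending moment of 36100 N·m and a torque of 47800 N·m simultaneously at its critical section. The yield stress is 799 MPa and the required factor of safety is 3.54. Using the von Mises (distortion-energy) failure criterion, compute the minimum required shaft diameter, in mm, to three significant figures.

σ_allow = σ_y/n = 799/3.54 = 225.7 MPa.
For a solid shaft σ_b = 32M/(πd³) and τ = 16T/(πd³), so the von Mises stress is σ' = (16/πd³)·√(4M²+3T²).
√(4M²+3T²) = √(4×(3.610×10^7)² + 3×(4.780×10^7)²) = 1.099×10^8 N·mm.
d³ = 16×1.099×10^8/(π×225.7) = 2.479×10^6 mm³.
d = 135.3 mm.

d = 135 mm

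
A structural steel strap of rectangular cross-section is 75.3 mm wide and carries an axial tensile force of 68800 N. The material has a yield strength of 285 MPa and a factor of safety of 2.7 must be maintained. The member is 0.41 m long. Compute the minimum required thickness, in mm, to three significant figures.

t = 8.66 mm

σ_allow = 285/2.7 = 105.6 MPa.
Required area A = F/σ_allow = 68800/105.6 = 651.8 mm².
t = A/w = 651.8/75.3 = 8.656 mm.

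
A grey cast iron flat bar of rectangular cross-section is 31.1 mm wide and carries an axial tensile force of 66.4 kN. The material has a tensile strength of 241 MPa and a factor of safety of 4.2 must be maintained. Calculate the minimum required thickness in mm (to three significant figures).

σ_allow = 241/4.2 = 57.38 MPa.
Required area A = F/σ_allow = 66400/57.38 = 1157 mm².
t = A/w = 1157/31.1 = 37.21 mm.

t = 37.2 mm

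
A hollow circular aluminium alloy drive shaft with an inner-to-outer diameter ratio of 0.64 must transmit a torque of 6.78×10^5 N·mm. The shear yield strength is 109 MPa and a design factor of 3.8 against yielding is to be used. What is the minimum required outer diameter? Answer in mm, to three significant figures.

τ_allow = 109/3.8 = 28.68 MPa.
For a hollow shaft τ = 16T/[πd_o³(1−k⁴)] with k = 0.64, so 1−k⁴ = 0.8322.
d_o³ = 16T/[π τ_allow (1−k⁴)] = 16×678000/(π×28.68×0.8322) = 144600 mm³.
d_o = 52.49 mm.

d_o = 52.5 mm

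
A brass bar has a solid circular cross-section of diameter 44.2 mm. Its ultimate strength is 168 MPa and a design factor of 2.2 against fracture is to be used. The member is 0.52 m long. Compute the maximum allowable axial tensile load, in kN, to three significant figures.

σ_allow = 168/2.2 = 76.36 MPa.
A = πd²/4 = π×44.2²/4 = 1534 mm².
F_allow = σ_allow × A = 76.36×1534 = 117200 N.

F_allow = 117 kN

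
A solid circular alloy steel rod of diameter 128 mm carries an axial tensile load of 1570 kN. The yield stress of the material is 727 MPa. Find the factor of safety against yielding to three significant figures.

A = πd²/4 = 12870 mm².
σ = F/A = 1570000/12870 = 122.0 MPa.
n = 727/122.0 = 5.959.

n = 5.96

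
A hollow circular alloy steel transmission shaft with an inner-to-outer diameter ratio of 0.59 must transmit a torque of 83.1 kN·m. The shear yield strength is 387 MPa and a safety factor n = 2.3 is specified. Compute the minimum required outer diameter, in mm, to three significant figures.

τ_allow = 387/2.3 = 168.3 MPa.
For a hollow shaft τ = 16T/[πd_o³(1−k⁴)] with k = 0.59, so 1−k⁴ = 0.8788.
d_o³ = 16T/[π τ_allow (1−k⁴)] = 16×8.3100×10^7/(π×168.3×0.8788) = 2.862×10^6 mm³.
d_o = 142.0 mm.

d_o = 142 mm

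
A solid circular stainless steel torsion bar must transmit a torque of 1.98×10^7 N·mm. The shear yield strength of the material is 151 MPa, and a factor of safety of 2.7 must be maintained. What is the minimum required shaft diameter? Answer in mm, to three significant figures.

Allowable shear stress τ_allow = 151/2.7 = 55.93 MPa.
For a solid shaft τ = 16T/(πd³), so d³ = 16T/(π τ_allow) = 16×1.9800×10^7/(π×55.93) = 1.803×10^6 mm³.
d = (1.803×10^6)^(1/3) = 121.7 mm.

d = 122 mm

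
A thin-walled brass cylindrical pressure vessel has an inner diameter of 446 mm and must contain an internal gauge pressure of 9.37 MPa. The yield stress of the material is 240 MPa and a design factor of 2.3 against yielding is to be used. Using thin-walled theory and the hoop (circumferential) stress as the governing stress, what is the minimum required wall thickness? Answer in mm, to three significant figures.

t = 20.0 mm

σ_allow = 240/2.3 = 104.3 MPa.
Hoop stress σ_h = pD/(2t), so t = pD/(2σ_allow) = 9.37×446/(2×104.3) = 20.02 mm.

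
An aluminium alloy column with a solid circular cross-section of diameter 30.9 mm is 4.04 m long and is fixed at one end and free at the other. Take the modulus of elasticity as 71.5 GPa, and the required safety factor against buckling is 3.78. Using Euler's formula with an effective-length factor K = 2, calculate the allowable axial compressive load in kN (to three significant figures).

P_allow = 0.128 kN

I = πd⁴/64 = π×30.9⁴/64 = 44750 mm⁴.
Effective length L_e = KL = 2×4.04 m = 8080 mm.
Euler critical load P_cr = π²EI/L_e² = π²×71500×44750/8080² = 483.7 N.
P_allow = P_cr/n = 483.7/3.78 = 128.0 N.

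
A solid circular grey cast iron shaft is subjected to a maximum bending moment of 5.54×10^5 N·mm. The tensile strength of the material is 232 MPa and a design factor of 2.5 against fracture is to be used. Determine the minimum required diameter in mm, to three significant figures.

σ_allow = 232/2.5 = 92.80 MPa.
For a solid circular section σ = 32M/(πd³), so d³ = 32M/(π σ_allow) = 32×554000/(π×92.80) = 60810 mm³.
d = 39.32 mm.

d = 39.3 mm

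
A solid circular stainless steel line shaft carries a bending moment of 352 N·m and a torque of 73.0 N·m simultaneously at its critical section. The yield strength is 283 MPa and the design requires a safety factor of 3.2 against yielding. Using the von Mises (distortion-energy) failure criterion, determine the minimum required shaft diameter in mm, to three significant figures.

σ_allow = σ_y/n = 283/3.2 = 88.44 MPa.
For a solid shaft σ_b = 32M/(πd³) and τ = 16T/(πd³), so the von Mises stress is σ' = (16/πd³)·√(4M²+3T²).
√(4M²+3T²) = √(4×(352000)² + 3×(73000)²) = 715300 N·mm.
d³ = 16×715300/(π×88.44) = 41190 mm³.
d = 34.54 mm.

d = 34.5 mm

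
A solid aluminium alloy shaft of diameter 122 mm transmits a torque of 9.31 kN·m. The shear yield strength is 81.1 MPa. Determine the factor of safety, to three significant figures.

n = 3.11

τ = 16T/(πd³) = 16×9310000/(π×122³) = 26.11 MPa.
n = τ_limit/τ = 81.1/26.11 = 3.106.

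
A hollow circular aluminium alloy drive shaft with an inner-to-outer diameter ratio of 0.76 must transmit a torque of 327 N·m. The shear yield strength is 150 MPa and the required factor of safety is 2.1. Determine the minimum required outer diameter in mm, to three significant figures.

τ_allow = 150/2.1 = 71.43 MPa.
For a hollow shaft τ = 16T/[πd_o³(1−k⁴)] with k = 0.76, so 1−k⁴ = 0.6664.
d_o³ = 16T/[π τ_allow (1−k⁴)] = 16×327000/(π×71.43×0.6664) = 34990 mm³.
d_o = 32.71 mm.

d_o = 32.7 mm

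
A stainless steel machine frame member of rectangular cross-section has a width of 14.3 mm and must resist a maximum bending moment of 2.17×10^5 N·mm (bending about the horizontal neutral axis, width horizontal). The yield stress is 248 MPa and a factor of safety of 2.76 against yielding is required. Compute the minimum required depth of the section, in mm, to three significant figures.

h = 31.8 mm

σ_allow = 248/2.76 = 89.86 MPa.
For a rectangular section σ = 6M/(bh²), so h² = 6M/(b σ_allow) = 6×217000/(14.3×89.86) = 1013 mm².
h = 31.83 mm.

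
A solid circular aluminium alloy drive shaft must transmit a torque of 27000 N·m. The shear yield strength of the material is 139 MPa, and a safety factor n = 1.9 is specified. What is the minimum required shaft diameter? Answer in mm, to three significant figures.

d = 123 mm

Allowable shear stress τ_allow = 139/1.9 = 73.16 MPa.
For a solid shaft τ = 16T/(πd³), so d³ = 16T/(π τ_allow) = 16×2.7000×10^7/(π×73.16) = 1.880×10^6 mm³.
d = (1.880×10^6)^(1/3) = 123.4 mm.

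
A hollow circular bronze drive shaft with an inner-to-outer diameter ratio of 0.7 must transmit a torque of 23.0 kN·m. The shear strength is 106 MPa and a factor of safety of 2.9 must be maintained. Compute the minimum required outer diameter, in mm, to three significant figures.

τ_allow = 106/2.9 = 36.55 MPa.
For a hollow shaft τ = 16T/[πd_o³(1−k⁴)] with k = 0.7, so 1−k⁴ = 0.7599.
d_o³ = 16T/[π τ_allow (1−k⁴)] = 16×2.3000×10^7/(π×36.55×0.7599) = 4.217×10^6 mm³.
d_o = 161.6 mm.

d_o = 162 mm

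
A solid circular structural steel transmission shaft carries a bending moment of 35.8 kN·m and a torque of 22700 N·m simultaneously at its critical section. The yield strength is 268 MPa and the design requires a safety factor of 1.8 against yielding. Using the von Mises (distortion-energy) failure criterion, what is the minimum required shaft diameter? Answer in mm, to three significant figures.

σ_allow = σ_y/n = 268/1.8 = 148.9 MPa.
For a solid shaft σ_b = 32M/(πd³) and τ = 16T/(πd³), so the von Mises stress is σ' = (16/πd³)·√(4M²+3T²).
√(4M²+3T²) = √(4×(3.580×10^7)² + 3×(2.270×10^7)²) = 8.168×10^7 N·mm.
d³ = 16×8.168×10^7/(π×148.9) = 2.794×10^6 mm³.
d = 140.8 mm.

d = 141 mm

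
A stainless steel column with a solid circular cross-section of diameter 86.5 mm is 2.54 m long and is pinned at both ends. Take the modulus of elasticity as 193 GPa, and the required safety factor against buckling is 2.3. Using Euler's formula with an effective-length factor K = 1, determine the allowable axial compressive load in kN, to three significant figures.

I = πd⁴/64 = π×86.5⁴/64 = 2.748×10^6 mm⁴.
Effective length L_e = KL = 1×2.54 m = 2540 mm.
Euler critical load P_cr = π²EI/L_e² = π²×193000×2.748×10^6/2540² = 811400 N.
P_allow = P_cr/n = 811400/2.3 = 352800 N.

P_allow = 353 kN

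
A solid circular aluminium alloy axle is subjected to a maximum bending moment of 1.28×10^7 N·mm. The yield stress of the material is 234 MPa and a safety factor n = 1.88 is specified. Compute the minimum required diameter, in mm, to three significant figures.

σ_allow = 234/1.88 = 124.5 MPa.
For a solid circular section σ = 32M/(πd³), so d³ = 32M/(π σ_allow) = 32×1.2800×10^7/(π×124.5) = 1.047×10^6 mm³.
d = 101.6 mm.

d = 102 mm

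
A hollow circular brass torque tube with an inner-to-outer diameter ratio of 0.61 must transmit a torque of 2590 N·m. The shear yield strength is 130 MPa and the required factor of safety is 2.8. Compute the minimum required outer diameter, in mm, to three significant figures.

τ_allow = 130/2.8 = 46.43 MPa.
For a hollow shaft τ = 16T/[πd_o³(1−k⁴)] with k = 0.61, so 1−k⁴ = 0.8615.
d_o³ = 16T/[π τ_allow (1−k⁴)] = 16×2590000/(π×46.43×0.8615) = 329800 mm³.
d_o = 69.09 mm.

d_o = 69.1 mm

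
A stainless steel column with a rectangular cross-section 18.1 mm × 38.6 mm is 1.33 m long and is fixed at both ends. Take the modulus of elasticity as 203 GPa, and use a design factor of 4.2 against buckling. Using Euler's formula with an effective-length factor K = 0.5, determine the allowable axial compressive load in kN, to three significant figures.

P_allow = 20.6 kN

Buckling occurs about the weak axis: I_min = h·b³/12 = 38.6×18.1³/12 = 19070 mm⁴ (b = 18.1 mm is the smaller dimension).
Effective length L_e = KL = 0.5×1.33 m = 665.0 mm.
Euler critical load P_cr = π²EI/L_e² = π²×203000×19070/665.0² = 86420 N.
P_allow = P_cr/n = 86420/4.2 = 20580 N.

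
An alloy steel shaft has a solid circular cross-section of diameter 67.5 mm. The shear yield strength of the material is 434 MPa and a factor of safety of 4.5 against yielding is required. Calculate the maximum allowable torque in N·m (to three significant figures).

T_allow = 5820 N·m

τ_allow = 434/4.5 = 96.44 MPa.
For a solid shaft T_allow = τ_allow·πd³/16; πd³/16 = π×67.5³/16 = 60390 mm³.
T_allow = 96.44×60390 = 5.824×10^6 N·mm = 5824 N·m.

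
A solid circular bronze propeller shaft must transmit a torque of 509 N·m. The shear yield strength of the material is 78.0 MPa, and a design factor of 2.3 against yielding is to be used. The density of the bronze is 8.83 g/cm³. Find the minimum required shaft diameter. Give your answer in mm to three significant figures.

Allowable shear stress τ_allow = 78.0/2.3 = 33.91 MPa.
For a solid shaft τ = 16T/(πd³), so d³ = 16T/(π τ_allow) = 16×509000/(π×33.91) = 76440 mm³.
d = (76440)^(1/3) = 42.44 mm.

d = 42.4 mm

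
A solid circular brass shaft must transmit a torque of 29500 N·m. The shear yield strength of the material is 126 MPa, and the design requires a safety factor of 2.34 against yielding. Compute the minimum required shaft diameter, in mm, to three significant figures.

d = 141 mm

Allowable shear stress τ_allow = 126/2.34 = 53.85 MPa.
For a solid shaft τ = 16T/(πd³), so d³ = 16T/(π τ_allow) = 16×2.9500×10^7/(π×53.85) = 2.790×10^6 mm³.
d = (2.790×10^6)^(1/3) = 140.8 mm.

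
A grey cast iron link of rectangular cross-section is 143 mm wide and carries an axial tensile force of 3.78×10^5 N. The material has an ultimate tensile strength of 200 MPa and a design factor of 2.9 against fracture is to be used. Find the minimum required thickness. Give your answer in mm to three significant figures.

t = 38.3 mm

σ_allow = 200/2.9 = 68.97 MPa.
Required area A = F/σ_allow = 378000/68.97 = 5481 mm².
t = A/w = 5481/143 = 38.33 mm.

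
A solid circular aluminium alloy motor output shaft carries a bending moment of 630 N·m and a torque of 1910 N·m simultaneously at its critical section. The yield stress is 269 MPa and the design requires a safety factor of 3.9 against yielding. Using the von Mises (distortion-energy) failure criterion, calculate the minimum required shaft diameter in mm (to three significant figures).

d = 63.9 mm

σ_allow = σ_y/n = 269/3.9 = 68.97 MPa.
For a solid shaft σ_b = 32M/(πd³) and τ = 16T/(πd³), so the von Mises stress is σ' = (16/πd³)·√(4M²+3T²).
√(4M²+3T²) = √(4×(630000)² + 3×(1.910×10^6)²) = 3.540×10^6 N·mm.
d³ = 16×3.540×10^6/(π×68.97) = 261400 mm³.
d = 63.94 mm.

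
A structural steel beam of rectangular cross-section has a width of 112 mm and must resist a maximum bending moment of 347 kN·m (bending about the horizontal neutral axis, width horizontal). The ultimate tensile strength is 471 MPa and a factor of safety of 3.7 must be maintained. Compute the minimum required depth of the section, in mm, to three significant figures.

h = 382 mm

σ_allow = 471/3.7 = 127.3 MPa.
For a rectangular section σ = 6M/(bh²), so h² = 6M/(b σ_allow) = 6×3.4700×10^8/(112×127.3) = 146000 mm².
h = 382.1 mm.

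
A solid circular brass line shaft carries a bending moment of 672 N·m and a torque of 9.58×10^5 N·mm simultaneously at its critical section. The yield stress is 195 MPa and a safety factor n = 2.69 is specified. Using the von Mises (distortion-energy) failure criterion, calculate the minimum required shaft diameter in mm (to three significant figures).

σ_allow = σ_y/n = 195/2.69 = 72.49 MPa.
For a solid shaft σ_b = 32M/(πd³) and τ = 16T/(πd³), so the von Mises stress is σ' = (16/πd³)·√(4M²+3T²).
√(4M²+3T²) = √(4×(672000)² + 3×(958000)²) = 2.135×10^6 N·mm.
d³ = 16×2.135×10^6/(π×72.49) = 150000 mm³.
d = 53.14 mm.

d = 53.1 mm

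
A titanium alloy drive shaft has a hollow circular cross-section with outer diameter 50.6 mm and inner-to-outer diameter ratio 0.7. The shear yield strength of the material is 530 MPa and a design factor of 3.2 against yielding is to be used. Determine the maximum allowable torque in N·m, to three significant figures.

T_allow = 3200 N·m

τ_allow = 530/3.2 = 165.6 MPa.
For a hollow shaft T_allow = τ_allow·πd_o³(1−k⁴)/16 with 1−k⁴ = 0.7599, so πd_o³(1−k⁴)/16 = 19330 mm³.
T_allow = 165.6×19330 = 3.202×10^6 N·mm = 3202 N·m.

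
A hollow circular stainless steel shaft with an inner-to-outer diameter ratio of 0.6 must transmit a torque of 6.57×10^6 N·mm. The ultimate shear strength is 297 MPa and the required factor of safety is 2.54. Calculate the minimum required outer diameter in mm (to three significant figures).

d_o = 69.0 mm

τ_allow = 297/2.54 = 116.9 MPa.
For a hollow shaft τ = 16T/[πd_o³(1−k⁴)] with k = 0.6, so 1−k⁴ = 0.8704.
d_o³ = 16T/[π τ_allow (1−k⁴)] = 16×6570000/(π×116.9×0.8704) = 328800 mm³.
d_o = 69.02 mm.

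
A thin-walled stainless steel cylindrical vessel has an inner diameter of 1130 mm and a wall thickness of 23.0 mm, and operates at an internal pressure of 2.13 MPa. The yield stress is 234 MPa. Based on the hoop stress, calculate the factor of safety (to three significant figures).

n = 4.47

σ_h = pD/(2t) = 2.13×1130/(2×23.0) = 52.32 MPa.
n = 234/52.32 = 4.472.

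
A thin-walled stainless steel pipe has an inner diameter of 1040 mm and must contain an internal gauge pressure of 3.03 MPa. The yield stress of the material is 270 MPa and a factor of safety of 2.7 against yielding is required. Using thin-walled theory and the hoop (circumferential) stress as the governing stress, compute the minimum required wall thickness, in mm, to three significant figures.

t = 15.8 mm

σ_allow = 270/2.7 = 100.0 MPa.
Hoop stress σ_h = pD/(2t), so t = pD/(2σ_allow) = 3.03×1040/(2×100.0) = 15.76 mm.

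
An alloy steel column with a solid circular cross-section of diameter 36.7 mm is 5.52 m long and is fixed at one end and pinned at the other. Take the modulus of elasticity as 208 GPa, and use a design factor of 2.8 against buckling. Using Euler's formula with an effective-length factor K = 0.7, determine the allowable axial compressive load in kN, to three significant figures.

P_allow = 4.37 kN

I = πd⁴/64 = π×36.7⁴/64 = 89050 mm⁴.
Effective length L_e = KL = 0.7×5.52 m = 3864 mm.
Euler critical load P_cr = π²EI/L_e² = π²×208000×89050/3864² = 12240 N.
P_allow = P_cr/n = 12240/2.8 = 4373 N.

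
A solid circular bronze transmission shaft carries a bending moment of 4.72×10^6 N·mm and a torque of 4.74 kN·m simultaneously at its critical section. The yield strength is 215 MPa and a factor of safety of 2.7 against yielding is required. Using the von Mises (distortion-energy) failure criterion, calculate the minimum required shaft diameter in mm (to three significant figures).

σ_allow = σ_y/n = 215/2.7 = 79.63 MPa.
For a solid shaft σ_b = 32M/(πd³) and τ = 16T/(πd³), so the von Mises stress is σ' = (16/πd³)·√(4M²+3T²).
√(4M²+3T²) = √(4×(4.720×10^6)² + 3×(4.740×10^6)²) = 1.251×10^7 N·mm.
d³ = 16×1.251×10^7/(π×79.63) = 800200 mm³.
d = 92.84 mm.

d = 92.8 mm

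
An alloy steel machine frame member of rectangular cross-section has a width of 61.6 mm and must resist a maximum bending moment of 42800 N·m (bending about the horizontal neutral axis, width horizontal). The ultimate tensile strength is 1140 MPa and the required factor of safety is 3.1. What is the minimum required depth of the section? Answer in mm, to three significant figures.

σ_allow = 1140/3.1 = 367.7 MPa.
For a rectangular section σ = 6M/(bh²), so h² = 6M/(b σ_allow) = 6×4.2800×10^7/(61.6×367.7) = 11340 mm².
h = 106.5 mm.

h = 106 mm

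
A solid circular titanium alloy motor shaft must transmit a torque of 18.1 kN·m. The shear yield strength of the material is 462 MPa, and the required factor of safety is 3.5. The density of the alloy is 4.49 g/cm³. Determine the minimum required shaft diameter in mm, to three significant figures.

d = 88.7 mm

Allowable shear stress τ_allow = 462/3.5 = 132.0 MPa.
For a solid shaft τ = 16T/(πd³), so d³ = 16T/(π τ_allow) = 16×1.8100×10^7/(π×132.0) = 698400 mm³.
d = (698400)^(1/3) = 88.72 mm.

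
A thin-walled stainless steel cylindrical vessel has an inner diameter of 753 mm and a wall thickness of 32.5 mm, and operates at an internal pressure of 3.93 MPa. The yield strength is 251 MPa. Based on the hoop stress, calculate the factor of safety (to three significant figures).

n = 5.51

σ_h = pD/(2t) = 3.93×753/(2×32.5) = 45.53 MPa.
n = 251/45.53 = 5.513.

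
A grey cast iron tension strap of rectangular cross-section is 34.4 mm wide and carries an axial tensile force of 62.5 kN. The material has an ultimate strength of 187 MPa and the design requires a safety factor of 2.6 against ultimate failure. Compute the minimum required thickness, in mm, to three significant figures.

t = 25.3 mm

σ_allow = 187/2.6 = 71.92 MPa.
Required area A = F/σ_allow = 62500/71.92 = 869.0 mm².
t = A/w = 869.0/34.4 = 25.26 mm.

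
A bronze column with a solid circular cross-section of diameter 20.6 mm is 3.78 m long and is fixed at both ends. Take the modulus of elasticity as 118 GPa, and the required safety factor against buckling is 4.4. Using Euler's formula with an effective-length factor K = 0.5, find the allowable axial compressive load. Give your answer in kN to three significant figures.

P_allow = 0.655 kN

I = πd⁴/64 = π×20.6⁴/64 = 8840 mm⁴.
Effective length L_e = KL = 0.5×3.78 m = 1890 mm.
Euler critical load P_cr = π²EI/L_e² = π²×118000×8840/1890² = 2882 N.
P_allow = P_cr/n = 2882/4.4 = 655.0 N.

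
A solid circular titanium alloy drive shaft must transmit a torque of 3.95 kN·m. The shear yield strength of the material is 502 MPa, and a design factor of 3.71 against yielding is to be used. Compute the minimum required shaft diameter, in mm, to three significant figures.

d = 53.0 mm

Allowable shear stress τ_allow = 502/3.71 = 135.3 MPa.
For a solid shaft τ = 16T/(πd³), so d³ = 16T/(π τ_allow) = 16×3950000/(π×135.3) = 148700 mm³.
d = (148700)^(1/3) = 52.98 mm.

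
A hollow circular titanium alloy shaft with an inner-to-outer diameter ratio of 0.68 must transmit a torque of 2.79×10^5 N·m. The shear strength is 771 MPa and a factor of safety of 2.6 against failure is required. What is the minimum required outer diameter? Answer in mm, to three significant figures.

d_o = 183 mm

τ_allow = 771/2.6 = 296.5 MPa.
For a hollow shaft τ = 16T/[πd_o³(1−k⁴)] with k = 0.68, so 1−k⁴ = 0.7862.
d_o³ = 16T/[π τ_allow (1−k⁴)] = 16×2.7900×10^8/(π×296.5×0.7862) = 6.095×10^6 mm³.
d_o = 182.7 mm.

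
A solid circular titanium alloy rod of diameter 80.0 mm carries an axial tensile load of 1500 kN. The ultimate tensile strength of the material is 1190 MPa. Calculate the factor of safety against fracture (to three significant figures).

n = 3.99

A = πd²/4 = 5027 mm².
σ = F/A = 1500000/5027 = 298.4 MPa.
n = 1190/298.4 = 3.988.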